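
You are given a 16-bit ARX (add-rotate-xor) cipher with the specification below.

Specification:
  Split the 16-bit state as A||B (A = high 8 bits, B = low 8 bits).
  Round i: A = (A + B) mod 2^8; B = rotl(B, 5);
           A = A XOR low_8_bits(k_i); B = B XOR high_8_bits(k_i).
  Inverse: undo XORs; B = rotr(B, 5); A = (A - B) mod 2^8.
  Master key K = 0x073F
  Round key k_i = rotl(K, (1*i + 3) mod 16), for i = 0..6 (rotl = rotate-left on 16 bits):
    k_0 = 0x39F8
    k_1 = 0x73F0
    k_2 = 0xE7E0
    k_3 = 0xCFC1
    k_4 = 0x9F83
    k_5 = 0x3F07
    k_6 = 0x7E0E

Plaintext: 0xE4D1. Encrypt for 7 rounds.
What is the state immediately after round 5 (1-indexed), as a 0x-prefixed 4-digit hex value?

0x1B70

s_0 = plaintext = 0xE4D1
s_1 = Round(s_0, k_0) = 0x4D03
s_2 = Round(s_1, k_1) = 0xA013
s_3 = Round(s_2, k_2) = 0x5385
s_4 = Round(s_3, k_3) = 0x197F
s_5 = Round(s_4, k_4) = 0x1B70
s_6 = Round(s_5, k_5) = 0x8C31
s_7 = Round(s_6, k_6) = 0xB358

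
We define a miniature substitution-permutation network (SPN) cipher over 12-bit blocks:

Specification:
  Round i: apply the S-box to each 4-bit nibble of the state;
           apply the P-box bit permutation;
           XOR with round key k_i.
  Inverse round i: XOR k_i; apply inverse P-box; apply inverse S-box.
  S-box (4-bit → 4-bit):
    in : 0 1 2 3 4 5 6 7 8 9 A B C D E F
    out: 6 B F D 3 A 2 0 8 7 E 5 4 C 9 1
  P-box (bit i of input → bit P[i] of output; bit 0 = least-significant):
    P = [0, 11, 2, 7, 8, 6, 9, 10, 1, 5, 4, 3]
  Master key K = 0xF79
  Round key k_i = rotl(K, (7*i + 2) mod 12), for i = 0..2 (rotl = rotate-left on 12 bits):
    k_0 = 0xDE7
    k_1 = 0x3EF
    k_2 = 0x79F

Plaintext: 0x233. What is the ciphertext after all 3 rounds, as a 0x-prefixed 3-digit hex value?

s_0 = plaintext = 0x233
s_1 = Round(s_0, k_0) = 0xA58
s_2 = Round(s_1, k_1) = 0x717
s_3 = Round(s_2, k_2) = 0x2DF

0x2DF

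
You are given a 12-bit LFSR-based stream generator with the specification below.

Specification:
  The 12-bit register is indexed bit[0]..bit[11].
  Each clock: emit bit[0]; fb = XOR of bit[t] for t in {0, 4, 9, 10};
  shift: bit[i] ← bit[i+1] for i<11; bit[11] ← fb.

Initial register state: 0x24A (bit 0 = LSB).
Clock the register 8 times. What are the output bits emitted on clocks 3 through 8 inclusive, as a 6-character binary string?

010010

reg_0 = 0x24A
clock 1: out=0, reg = 0x925
clock 2: out=1, reg = 0xC92
clock 3: out=0, reg = 0x649
clock 4: out=1, reg = 0xB24
clock 5: out=0, reg = 0xD92
clock 6: out=0, reg = 0x6C9
clock 7: out=1, reg = 0xB64
clock 8: out=0, reg = 0xDB2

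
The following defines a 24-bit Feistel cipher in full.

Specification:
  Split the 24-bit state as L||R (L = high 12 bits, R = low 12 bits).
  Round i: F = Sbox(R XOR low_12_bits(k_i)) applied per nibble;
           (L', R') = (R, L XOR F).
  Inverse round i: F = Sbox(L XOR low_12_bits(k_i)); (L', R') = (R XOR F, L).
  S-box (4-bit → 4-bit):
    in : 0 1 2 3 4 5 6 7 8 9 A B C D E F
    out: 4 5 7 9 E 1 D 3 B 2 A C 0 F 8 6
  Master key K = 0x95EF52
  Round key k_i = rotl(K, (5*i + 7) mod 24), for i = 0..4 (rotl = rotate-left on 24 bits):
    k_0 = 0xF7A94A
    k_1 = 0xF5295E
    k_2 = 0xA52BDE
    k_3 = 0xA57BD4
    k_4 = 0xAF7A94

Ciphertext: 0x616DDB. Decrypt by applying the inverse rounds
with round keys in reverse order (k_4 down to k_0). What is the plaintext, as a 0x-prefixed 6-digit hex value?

s_0 = ciphertext = 0x616DDB
s_1 = InvRound(s_0, k_4) = 0xD6C616
s_2 = InvRound(s_1, k_3) = 0xBDDD6C
s_3 = InvRound(s_2, k_2) = 0x925BDD
s_4 = InvRound(s_3, k_1) = 0xFE1925
s_5 = InvRound(s_4, k_0) = 0x489FE1

0x489FE1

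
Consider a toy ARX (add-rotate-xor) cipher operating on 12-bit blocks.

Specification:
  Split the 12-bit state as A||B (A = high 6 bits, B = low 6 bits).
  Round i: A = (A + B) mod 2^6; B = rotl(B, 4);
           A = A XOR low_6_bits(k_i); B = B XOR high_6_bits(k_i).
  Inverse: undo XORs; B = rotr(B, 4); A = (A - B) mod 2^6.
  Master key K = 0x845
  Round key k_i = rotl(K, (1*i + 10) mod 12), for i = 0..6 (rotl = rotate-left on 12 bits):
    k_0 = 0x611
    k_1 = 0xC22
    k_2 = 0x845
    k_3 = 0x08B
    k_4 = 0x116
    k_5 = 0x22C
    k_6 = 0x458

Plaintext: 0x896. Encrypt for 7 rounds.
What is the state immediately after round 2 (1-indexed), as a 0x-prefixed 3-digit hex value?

s_0 = plaintext = 0x896
s_1 = Round(s_0, k_0) = 0xA7D
s_2 = Round(s_1, k_1) = 0x12F
s_3 = Round(s_2, k_2) = 0xD9A
s_4 = Round(s_3, k_3) = 0x6E4
s_5 = Round(s_4, k_4) = 0xA4D
s_6 = Round(s_5, k_5) = 0x69B
s_7 = Round(s_6, k_6) = 0xB67

0x12F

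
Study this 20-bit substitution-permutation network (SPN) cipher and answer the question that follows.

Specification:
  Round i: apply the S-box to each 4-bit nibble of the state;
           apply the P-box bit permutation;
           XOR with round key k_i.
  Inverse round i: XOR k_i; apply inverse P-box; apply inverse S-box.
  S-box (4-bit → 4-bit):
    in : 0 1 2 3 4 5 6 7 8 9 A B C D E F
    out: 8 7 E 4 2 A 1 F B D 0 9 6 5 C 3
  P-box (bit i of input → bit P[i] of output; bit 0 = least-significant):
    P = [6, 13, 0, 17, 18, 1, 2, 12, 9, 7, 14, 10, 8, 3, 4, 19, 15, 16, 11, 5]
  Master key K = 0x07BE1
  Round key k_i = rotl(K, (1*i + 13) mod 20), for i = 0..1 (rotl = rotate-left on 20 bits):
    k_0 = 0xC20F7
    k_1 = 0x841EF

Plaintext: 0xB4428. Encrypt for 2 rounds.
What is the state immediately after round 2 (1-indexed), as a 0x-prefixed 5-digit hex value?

0x64C98

s_0 = plaintext = 0xB4428
s_1 = Round(s_0, k_0) = 0xE9019
s_2 = Round(s_1, k_1) = 0x64C98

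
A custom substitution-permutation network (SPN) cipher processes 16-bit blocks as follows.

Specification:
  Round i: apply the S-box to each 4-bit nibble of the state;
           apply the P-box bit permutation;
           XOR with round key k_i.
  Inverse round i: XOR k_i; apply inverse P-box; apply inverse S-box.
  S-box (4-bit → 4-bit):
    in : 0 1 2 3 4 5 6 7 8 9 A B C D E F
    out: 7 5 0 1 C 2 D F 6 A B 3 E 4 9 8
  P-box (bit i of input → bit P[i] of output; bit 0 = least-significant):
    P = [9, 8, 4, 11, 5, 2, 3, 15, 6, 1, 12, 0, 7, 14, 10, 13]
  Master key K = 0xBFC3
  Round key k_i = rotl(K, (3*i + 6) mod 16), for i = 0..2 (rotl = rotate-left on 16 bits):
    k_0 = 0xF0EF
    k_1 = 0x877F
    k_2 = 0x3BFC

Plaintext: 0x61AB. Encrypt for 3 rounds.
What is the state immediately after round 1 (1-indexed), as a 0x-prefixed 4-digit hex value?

s_0 = plaintext = 0x61AB
s_1 = Round(s_0, k_0) = 0x470B
s_2 = Round(s_1, k_1) = 0xB010
s_3 = Round(s_2, k_2) = 0x6806

0x470B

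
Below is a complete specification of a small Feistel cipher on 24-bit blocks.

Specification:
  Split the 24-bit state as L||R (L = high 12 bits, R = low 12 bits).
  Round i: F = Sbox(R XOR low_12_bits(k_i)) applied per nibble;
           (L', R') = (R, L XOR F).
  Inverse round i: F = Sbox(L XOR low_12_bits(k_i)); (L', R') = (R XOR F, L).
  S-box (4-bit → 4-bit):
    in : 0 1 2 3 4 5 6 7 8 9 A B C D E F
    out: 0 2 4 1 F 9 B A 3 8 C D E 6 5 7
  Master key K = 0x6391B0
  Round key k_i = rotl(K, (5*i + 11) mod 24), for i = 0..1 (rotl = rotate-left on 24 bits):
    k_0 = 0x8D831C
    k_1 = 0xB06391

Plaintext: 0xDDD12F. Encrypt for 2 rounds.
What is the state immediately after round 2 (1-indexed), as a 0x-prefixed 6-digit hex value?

s_0 = plaintext = 0xDDD12F
s_1 = Round(s_0, k_0) = 0x12F9CC
s_2 = Round(s_1, k_1) = 0x9CCDB9

0x9CCDB9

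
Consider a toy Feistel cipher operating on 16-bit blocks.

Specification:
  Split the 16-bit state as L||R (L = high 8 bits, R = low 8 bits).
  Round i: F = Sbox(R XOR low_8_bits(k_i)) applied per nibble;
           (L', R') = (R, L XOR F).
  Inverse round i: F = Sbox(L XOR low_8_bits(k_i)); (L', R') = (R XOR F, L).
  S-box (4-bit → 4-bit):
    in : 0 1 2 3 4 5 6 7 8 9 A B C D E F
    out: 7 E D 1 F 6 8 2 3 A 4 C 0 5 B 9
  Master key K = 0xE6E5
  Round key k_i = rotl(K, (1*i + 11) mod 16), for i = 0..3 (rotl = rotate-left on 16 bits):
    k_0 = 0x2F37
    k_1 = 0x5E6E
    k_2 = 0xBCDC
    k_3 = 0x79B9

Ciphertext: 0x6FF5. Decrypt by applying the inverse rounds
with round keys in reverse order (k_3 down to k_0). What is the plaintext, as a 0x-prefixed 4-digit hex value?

0xB074

s_0 = ciphertext = 0x6FF5
s_1 = InvRound(s_0, k_3) = 0xAD6F
s_2 = InvRound(s_1, k_2) = 0x41AD
s_3 = InvRound(s_2, k_1) = 0x7441
s_4 = InvRound(s_3, k_0) = 0xB074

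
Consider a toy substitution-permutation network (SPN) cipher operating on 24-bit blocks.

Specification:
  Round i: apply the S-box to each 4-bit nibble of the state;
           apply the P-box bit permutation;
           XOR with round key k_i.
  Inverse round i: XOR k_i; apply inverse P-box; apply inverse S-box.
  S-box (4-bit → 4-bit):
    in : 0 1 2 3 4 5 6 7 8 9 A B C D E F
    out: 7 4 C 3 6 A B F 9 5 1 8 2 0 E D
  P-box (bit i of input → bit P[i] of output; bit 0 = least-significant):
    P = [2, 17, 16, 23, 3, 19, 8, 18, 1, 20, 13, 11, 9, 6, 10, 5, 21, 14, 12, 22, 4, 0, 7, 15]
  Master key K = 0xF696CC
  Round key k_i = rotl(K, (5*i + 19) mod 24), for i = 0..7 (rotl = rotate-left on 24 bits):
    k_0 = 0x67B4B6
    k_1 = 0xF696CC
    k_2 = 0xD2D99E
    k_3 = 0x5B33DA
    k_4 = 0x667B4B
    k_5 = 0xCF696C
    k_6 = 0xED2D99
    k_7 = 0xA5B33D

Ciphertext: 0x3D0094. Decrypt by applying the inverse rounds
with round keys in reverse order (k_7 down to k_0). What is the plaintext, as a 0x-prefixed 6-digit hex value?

0x07D4CA

s_0 = ciphertext = 0x3D0094
s_1 = InvRound(s_0, k_7) = 0xE1840B
s_2 = InvRound(s_1, k_6) = 0xFDDFED
s_3 = InvRound(s_2, k_5) = 0xE994DC
s_4 = InvRound(s_3, k_4) = 0x7C9FE7
s_5 = InvRound(s_4, k_3) = 0x6A2280
s_6 = InvRound(s_5, k_2) = 0x80A708
s_7 = InvRound(s_6, k_1) = 0x1FC423
s_8 = InvRound(s_7, k_0) = 0x07D4CA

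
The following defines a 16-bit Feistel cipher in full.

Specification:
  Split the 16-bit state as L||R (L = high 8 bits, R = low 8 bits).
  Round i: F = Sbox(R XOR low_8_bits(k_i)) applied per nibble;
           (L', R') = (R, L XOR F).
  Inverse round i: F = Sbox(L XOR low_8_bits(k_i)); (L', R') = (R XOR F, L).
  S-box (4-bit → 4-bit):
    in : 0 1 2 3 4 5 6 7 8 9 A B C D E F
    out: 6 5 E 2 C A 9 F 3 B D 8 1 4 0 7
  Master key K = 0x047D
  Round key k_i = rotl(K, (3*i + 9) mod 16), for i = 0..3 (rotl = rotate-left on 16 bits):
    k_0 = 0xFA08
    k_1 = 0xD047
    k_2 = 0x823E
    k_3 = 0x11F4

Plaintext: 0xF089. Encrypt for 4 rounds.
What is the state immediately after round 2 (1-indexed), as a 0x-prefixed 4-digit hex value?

s_0 = plaintext = 0xF089
s_1 = Round(s_0, k_0) = 0x89C5
s_2 = Round(s_1, k_1) = 0xC5B7
s_3 = Round(s_2, k_2) = 0xB7FE
s_4 = Round(s_3, k_3) = 0xFEDA

0xC5B7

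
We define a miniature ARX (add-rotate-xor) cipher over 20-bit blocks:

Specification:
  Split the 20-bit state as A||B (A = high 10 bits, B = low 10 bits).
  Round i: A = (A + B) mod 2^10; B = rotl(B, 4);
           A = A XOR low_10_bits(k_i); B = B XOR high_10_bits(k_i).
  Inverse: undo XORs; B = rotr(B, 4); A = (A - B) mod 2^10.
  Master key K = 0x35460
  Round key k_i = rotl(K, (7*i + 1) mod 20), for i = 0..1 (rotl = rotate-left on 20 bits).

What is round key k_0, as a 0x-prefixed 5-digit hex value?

0x6A8C0

K = 0x35460
k_0 = rotl(K, (7*0+1) mod 20) = rotl(K, 1) = 0x6A8C0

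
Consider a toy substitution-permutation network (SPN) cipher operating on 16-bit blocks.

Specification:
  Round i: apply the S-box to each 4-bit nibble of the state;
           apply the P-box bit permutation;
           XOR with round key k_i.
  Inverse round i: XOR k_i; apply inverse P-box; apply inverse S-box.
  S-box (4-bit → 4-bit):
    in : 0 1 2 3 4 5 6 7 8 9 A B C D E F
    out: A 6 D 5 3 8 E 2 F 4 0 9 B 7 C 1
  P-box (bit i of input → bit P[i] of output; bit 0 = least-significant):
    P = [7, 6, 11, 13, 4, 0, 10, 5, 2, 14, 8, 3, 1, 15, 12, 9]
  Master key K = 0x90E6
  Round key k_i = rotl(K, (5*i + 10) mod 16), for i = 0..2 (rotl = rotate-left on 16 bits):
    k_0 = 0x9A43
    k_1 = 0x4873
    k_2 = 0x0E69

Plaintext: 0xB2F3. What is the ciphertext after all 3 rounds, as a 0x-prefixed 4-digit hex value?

0xB6E1

s_0 = plaintext = 0xB2F3
s_1 = Round(s_0, k_0) = 0x91DD
s_2 = Round(s_1, k_1) = 0x15A2
s_3 = Round(s_2, k_2) = 0xB6E1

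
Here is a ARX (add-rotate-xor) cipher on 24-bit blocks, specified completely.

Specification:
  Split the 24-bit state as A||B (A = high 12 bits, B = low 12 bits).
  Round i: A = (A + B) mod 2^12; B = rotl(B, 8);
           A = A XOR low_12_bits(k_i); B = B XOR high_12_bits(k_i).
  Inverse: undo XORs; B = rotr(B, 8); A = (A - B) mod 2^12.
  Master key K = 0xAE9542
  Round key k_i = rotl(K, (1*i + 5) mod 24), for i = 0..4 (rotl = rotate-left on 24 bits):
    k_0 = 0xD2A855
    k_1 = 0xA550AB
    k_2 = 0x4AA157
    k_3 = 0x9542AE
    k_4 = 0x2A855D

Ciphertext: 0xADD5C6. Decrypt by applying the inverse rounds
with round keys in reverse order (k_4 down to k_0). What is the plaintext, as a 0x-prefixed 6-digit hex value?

s_0 = ciphertext = 0xADD5C6
s_1 = InvRound(s_0, k_4) = 0x8996E7
s_2 = InvRound(s_1, k_3) = 0xEF8B3F
s_3 = InvRound(s_2, k_2) = 0x65095F
s_4 = InvRound(s_3, k_1) = 0x6580A3
s_5 = InvRound(s_4, k_0) = 0x57089D

0x57089D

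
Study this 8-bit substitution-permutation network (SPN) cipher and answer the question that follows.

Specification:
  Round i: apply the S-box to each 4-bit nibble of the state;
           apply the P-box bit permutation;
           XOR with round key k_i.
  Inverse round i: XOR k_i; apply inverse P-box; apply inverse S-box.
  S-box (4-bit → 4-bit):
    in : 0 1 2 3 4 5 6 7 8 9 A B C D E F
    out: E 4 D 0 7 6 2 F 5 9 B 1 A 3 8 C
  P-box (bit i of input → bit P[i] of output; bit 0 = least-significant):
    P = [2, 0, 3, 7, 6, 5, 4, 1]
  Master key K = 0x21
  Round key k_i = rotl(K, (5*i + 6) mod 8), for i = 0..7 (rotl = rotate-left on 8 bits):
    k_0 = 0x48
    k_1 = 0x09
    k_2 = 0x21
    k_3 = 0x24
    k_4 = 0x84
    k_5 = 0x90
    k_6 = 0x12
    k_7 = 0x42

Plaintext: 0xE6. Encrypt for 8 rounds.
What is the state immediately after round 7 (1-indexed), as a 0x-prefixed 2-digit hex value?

0xFF

s_0 = plaintext = 0xE6
s_1 = Round(s_0, k_0) = 0x4B
s_2 = Round(s_1, k_1) = 0x7D
s_3 = Round(s_2, k_2) = 0x56
s_4 = Round(s_3, k_3) = 0x15
s_5 = Round(s_4, k_4) = 0x9D
s_6 = Round(s_5, k_5) = 0xD7
s_7 = Round(s_6, k_6) = 0xFF
s_8 = Round(s_7, k_7) = 0xD8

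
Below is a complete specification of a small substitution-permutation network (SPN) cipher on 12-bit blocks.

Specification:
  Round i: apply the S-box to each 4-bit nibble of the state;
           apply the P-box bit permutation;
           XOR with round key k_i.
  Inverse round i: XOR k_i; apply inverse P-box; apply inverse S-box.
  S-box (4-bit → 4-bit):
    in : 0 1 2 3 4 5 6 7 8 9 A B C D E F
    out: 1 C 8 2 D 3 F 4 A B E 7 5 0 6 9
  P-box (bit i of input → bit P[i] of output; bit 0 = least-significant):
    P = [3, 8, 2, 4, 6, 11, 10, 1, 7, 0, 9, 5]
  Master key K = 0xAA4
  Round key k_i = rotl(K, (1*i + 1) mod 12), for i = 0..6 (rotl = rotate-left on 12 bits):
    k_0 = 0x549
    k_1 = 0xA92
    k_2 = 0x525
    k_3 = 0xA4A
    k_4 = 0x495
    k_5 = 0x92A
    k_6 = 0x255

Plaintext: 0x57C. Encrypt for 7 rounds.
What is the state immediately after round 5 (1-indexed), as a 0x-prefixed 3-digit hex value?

s_0 = plaintext = 0x57C
s_1 = Round(s_0, k_0) = 0x1C4
s_2 = Round(s_1, k_1) = 0xCEE
s_3 = Round(s_2, k_2) = 0xAA1
s_4 = Round(s_3, k_3) = 0x47D
s_5 = Round(s_4, k_4) = 0x235
s_6 = Round(s_5, k_5) = 0x002
s_7 = Round(s_6, k_6) = 0x285

0x235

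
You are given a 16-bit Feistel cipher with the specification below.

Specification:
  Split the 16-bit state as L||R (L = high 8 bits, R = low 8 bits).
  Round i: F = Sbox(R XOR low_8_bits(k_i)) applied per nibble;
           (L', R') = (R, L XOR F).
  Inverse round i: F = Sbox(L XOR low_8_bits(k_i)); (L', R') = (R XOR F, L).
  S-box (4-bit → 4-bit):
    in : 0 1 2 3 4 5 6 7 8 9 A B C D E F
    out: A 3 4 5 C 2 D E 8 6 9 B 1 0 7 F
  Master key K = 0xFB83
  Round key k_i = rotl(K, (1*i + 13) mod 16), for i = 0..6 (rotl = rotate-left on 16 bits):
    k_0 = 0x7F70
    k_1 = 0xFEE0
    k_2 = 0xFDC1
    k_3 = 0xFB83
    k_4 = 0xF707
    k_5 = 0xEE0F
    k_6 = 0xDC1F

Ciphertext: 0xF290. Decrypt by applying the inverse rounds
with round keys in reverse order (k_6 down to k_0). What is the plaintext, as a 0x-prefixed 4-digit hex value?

0xB4FF

s_0 = ciphertext = 0xF290
s_1 = InvRound(s_0, k_6) = 0xE0F2
s_2 = InvRound(s_1, k_5) = 0x8DE0
s_3 = InvRound(s_2, k_4) = 0x698D
s_4 = InvRound(s_3, k_3) = 0xF469
s_5 = InvRound(s_4, k_2) = 0x3BF4
s_6 = InvRound(s_5, k_1) = 0xFF3B
s_7 = InvRound(s_6, k_0) = 0xB4FF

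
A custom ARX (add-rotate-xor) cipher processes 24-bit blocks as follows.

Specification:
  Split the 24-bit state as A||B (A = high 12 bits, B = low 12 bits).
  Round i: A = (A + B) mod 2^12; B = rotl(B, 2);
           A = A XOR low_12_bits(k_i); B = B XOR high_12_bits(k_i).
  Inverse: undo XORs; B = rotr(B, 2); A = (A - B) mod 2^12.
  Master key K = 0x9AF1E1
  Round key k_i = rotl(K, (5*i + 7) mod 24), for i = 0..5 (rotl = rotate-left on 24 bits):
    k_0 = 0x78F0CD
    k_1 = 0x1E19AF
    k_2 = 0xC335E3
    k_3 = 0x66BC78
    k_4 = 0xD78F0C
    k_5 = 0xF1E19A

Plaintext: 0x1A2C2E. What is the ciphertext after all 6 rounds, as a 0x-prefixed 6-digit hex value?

s_0 = plaintext = 0x1A2C2E
s_1 = Round(s_0, k_0) = 0xD1D734
s_2 = Round(s_1, k_1) = 0xDFED30
s_3 = Round(s_2, k_2) = 0xECD8F0
s_4 = Round(s_3, k_3) = 0xBC55A9
s_5 = Round(s_4, k_4) = 0xE62BDD
s_6 = Round(s_5, k_5) = 0xBA5068

0xBA5068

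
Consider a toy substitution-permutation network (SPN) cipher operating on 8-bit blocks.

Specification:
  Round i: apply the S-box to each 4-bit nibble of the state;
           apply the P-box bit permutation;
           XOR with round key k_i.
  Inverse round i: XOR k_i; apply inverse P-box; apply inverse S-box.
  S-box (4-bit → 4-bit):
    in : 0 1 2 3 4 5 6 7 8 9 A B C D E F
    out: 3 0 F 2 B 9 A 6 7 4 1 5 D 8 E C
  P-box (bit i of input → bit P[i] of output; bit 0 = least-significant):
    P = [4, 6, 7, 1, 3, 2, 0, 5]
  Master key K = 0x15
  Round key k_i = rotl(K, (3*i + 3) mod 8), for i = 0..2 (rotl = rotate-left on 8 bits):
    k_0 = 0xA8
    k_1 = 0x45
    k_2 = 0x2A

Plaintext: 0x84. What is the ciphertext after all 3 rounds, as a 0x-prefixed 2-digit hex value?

s_0 = plaintext = 0x84
s_1 = Round(s_0, k_0) = 0xF7
s_2 = Round(s_1, k_1) = 0xA4
s_3 = Round(s_2, k_2) = 0x70

0x70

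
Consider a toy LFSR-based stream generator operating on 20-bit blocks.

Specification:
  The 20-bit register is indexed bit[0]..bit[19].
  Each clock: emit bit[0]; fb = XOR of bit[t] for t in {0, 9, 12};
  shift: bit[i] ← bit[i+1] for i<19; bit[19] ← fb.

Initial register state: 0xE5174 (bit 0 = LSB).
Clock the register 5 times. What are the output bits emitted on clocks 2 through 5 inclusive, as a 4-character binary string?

0101

reg_0 = 0xE5174
clock 1: out=0, reg = 0xF28BA
clock 2: out=0, reg = 0x7945D
clock 3: out=1, reg = 0x3CA2E
clock 4: out=0, reg = 0x9E517
clock 5: out=1, reg = 0xCF28B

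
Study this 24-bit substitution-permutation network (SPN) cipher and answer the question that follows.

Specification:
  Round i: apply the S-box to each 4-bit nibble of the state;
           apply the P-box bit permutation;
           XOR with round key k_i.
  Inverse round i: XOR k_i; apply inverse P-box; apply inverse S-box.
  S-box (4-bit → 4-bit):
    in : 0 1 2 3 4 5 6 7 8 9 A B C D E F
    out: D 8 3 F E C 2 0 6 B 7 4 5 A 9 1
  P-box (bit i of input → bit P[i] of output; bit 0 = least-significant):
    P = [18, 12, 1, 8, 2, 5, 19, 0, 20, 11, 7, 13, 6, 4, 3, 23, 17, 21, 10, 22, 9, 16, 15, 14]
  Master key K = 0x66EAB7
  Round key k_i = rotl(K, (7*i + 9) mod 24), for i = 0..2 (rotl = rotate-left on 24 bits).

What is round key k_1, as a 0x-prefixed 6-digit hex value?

K = 0x66EAB7
k_0 = rotl(K, (7*0+9) mod 24) = rotl(K, 9) = 0xD56ECD
k_1 = rotl(K, (7*1+9) mod 24) = rotl(K, 16) = 0xB766EA

0xB766EA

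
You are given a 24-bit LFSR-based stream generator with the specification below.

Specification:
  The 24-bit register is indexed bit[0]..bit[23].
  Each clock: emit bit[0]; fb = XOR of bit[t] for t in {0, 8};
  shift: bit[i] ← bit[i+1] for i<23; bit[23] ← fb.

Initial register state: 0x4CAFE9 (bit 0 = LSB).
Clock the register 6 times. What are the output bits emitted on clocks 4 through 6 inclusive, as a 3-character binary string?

reg_0 = 0x4CAFE9
clock 1: out=1, reg = 0x2657F4
clock 2: out=0, reg = 0x932BFA
clock 3: out=0, reg = 0xC995FD
clock 4: out=1, reg = 0x64CAFE
clock 5: out=0, reg = 0x32657F
clock 6: out=1, reg = 0x1932BF

101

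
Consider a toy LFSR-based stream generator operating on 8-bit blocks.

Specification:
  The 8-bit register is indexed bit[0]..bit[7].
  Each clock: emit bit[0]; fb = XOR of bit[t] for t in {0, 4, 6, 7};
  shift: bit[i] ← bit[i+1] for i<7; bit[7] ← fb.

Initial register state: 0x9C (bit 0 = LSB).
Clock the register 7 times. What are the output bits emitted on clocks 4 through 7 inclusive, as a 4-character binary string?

reg_0 = 0x9C
clock 1: out=0, reg = 0x4E
clock 2: out=0, reg = 0xA7
clock 3: out=1, reg = 0x53
clock 4: out=1, reg = 0xA9
clock 5: out=1, reg = 0x54
clock 6: out=0, reg = 0x2A
clock 7: out=0, reg = 0x15

1100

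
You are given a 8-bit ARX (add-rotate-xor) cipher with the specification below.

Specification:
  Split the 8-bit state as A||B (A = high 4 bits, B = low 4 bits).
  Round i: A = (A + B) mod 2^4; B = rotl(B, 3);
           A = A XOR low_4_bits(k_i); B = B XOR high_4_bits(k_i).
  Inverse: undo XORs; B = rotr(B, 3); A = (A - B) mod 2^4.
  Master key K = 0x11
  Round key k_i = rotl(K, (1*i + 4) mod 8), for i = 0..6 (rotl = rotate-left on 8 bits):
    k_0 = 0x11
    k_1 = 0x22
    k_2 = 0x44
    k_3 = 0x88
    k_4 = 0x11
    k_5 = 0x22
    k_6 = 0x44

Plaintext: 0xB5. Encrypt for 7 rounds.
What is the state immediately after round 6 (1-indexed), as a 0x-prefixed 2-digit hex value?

0x9F

s_0 = plaintext = 0xB5
s_1 = Round(s_0, k_0) = 0x1B
s_2 = Round(s_1, k_1) = 0xEF
s_3 = Round(s_2, k_2) = 0x9B
s_4 = Round(s_3, k_3) = 0xC5
s_5 = Round(s_4, k_4) = 0x0B
s_6 = Round(s_5, k_5) = 0x9F
s_7 = Round(s_6, k_6) = 0xCB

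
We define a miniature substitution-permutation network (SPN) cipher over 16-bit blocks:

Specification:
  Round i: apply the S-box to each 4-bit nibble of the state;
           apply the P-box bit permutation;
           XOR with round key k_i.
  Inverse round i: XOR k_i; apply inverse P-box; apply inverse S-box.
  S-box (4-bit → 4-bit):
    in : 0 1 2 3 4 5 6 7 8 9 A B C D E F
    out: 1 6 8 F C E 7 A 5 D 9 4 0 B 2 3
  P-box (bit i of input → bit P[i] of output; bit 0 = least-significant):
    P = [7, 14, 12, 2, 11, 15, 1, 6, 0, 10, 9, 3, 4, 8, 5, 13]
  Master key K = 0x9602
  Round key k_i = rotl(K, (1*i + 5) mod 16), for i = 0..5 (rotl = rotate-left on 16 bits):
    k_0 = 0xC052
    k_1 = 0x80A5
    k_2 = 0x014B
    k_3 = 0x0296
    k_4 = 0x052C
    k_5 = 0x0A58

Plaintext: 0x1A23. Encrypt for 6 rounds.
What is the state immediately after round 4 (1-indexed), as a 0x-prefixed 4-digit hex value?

0x04D5

s_0 = plaintext = 0x1A23
s_1 = Round(s_0, k_0) = 0x91BF
s_2 = Round(s_1, k_1) = 0xE617
s_3 = Round(s_2, k_2) = 0xC64C
s_4 = Round(s_3, k_3) = 0x04D5
s_5 = Round(s_4, k_4) = 0xDF70
s_6 = Round(s_5, k_5) = 0xAF89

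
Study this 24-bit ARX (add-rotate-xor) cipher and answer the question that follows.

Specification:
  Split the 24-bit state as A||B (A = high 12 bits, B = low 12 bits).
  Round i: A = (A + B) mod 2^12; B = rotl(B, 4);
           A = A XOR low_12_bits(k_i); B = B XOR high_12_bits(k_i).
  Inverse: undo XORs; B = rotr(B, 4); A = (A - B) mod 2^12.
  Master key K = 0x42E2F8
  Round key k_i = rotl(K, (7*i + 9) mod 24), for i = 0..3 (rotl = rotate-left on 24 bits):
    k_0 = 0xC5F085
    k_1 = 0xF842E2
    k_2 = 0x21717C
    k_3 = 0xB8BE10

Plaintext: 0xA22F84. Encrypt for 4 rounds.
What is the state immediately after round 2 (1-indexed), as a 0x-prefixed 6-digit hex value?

0xFD1E80

s_0 = plaintext = 0xA22F84
s_1 = Round(s_0, k_0) = 0x923410
s_2 = Round(s_1, k_1) = 0xFD1E80
s_3 = Round(s_2, k_2) = 0xF2DA19
s_4 = Round(s_3, k_3) = 0x756A11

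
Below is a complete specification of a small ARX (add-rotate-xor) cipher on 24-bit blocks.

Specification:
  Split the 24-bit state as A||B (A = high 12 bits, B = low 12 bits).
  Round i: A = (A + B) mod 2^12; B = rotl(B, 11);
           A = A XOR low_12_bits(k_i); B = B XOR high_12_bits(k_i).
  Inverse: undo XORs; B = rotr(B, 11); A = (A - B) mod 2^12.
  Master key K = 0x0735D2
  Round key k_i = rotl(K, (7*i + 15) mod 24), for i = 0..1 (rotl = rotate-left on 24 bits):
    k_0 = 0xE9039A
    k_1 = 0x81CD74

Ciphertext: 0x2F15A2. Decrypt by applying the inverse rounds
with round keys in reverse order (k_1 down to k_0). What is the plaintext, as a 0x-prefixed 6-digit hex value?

0xBB8BDA

s_0 = ciphertext = 0x2F15A2
s_1 = InvRound(s_0, k_1) = 0x408B7D
s_2 = InvRound(s_1, k_0) = 0xBB8BDA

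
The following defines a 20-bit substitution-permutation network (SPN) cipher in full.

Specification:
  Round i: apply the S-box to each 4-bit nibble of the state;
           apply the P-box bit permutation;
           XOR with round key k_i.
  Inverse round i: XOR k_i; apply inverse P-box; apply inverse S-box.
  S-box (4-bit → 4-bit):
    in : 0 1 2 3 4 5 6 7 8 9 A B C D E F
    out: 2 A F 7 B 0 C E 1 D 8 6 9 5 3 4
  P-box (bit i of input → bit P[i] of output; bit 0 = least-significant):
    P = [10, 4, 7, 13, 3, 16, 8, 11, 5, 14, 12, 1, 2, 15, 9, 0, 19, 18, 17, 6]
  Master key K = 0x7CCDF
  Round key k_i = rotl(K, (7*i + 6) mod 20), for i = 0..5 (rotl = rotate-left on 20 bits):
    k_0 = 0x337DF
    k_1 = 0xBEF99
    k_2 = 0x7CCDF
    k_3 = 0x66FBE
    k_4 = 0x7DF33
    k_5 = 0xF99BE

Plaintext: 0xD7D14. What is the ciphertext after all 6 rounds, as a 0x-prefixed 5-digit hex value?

s_0 = plaintext = 0xD7D14
s_1 = Round(s_0, k_0) = 0x889EE
s_2 = Round(s_1, k_1) = 0x2FBA7
s_3 = Round(s_2, k_2) = 0x9B60F
s_4 = Round(s_3, k_3) = 0xDFD7C
s_5 = Round(s_4, k_4) = 0xCE013
s_6 = Round(s_5, k_5) = 0x6556A

0x6556A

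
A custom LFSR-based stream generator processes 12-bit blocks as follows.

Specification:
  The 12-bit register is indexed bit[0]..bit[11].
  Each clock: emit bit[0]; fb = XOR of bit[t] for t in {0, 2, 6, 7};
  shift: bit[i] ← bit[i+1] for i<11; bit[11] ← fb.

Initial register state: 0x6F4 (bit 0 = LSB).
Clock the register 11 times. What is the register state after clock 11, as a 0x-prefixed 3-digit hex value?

reg_0 = 0x6F4
clock 1: out=0, reg = 0xB7A
clock 2: out=0, reg = 0xDBD
clock 3: out=1, reg = 0xEDE
clock 4: out=0, reg = 0xF6F
clock 5: out=1, reg = 0xFB7
clock 6: out=1, reg = 0xFDB
clock 7: out=1, reg = 0xFED
clock 8: out=1, reg = 0x7F6
clock 9: out=0, reg = 0xBFB
clock 10: out=1, reg = 0xDFD
clock 11: out=1, reg = 0x6FE

0x6FE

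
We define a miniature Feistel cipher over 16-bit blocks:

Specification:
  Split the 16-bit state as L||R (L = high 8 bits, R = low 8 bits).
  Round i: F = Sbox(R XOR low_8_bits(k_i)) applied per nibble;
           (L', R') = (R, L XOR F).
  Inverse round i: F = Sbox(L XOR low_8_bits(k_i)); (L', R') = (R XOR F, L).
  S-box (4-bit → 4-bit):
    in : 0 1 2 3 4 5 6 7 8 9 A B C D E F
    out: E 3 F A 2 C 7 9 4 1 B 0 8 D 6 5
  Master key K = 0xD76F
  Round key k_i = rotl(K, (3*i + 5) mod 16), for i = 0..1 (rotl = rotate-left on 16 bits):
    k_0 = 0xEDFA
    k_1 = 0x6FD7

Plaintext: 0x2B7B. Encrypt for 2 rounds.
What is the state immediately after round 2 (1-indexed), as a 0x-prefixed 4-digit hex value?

0x687E

s_0 = plaintext = 0x2B7B
s_1 = Round(s_0, k_0) = 0x7B68
s_2 = Round(s_1, k_1) = 0x687E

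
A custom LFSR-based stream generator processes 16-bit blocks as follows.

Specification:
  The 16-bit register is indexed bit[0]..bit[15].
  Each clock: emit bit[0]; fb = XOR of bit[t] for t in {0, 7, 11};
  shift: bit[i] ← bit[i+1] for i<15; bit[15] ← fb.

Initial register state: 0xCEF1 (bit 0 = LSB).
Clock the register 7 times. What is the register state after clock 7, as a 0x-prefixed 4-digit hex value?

0xAB9D

reg_0 = 0xCEF1
clock 1: out=1, reg = 0xE778
clock 2: out=0, reg = 0x73BC
clock 3: out=0, reg = 0xB9DE
clock 4: out=0, reg = 0x5CEF
clock 5: out=1, reg = 0xAE77
clock 6: out=1, reg = 0x573B
clock 7: out=1, reg = 0xAB9D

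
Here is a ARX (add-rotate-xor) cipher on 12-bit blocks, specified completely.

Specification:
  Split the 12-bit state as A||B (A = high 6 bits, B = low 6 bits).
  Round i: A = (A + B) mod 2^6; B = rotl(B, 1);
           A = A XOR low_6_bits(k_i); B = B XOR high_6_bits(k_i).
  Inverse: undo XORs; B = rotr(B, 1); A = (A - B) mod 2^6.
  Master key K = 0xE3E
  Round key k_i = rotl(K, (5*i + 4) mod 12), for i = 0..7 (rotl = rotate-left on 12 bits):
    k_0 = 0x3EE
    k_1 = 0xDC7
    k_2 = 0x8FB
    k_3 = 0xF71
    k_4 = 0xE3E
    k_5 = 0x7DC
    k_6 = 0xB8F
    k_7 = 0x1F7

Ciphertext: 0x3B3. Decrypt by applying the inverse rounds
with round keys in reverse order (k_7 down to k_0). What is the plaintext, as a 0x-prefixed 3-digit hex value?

s_0 = ciphertext = 0x3B3
s_1 = InvRound(s_0, k_7) = 0x7DA
s_2 = InvRound(s_1, k_6) = 0xD9A
s_3 = InvRound(s_2, k_5) = 0x222
s_4 = InvRound(s_3, k_4) = 0xA4D
s_5 = InvRound(s_4, k_3) = 0x018
s_6 = InvRound(s_5, k_2) = 0xFBD
s_7 = InvRound(s_6, k_1) = 0xD05
s_8 = InvRound(s_7, k_0) = 0x545

0x545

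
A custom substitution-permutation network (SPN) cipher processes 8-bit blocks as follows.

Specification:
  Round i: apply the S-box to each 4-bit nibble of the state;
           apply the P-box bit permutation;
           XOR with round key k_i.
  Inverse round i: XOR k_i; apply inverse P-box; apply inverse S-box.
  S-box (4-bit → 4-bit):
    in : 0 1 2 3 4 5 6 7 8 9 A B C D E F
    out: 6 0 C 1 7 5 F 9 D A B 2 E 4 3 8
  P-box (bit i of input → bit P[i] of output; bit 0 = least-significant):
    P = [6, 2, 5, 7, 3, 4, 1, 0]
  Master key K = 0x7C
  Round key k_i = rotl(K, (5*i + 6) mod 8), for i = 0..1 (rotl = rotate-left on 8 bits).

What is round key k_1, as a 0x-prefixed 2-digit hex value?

0xE3

K = 0x7C
k_0 = rotl(K, (5*0+6) mod 8) = rotl(K, 6) = 0x1F
k_1 = rotl(K, (5*1+6) mod 8) = rotl(K, 3) = 0xE3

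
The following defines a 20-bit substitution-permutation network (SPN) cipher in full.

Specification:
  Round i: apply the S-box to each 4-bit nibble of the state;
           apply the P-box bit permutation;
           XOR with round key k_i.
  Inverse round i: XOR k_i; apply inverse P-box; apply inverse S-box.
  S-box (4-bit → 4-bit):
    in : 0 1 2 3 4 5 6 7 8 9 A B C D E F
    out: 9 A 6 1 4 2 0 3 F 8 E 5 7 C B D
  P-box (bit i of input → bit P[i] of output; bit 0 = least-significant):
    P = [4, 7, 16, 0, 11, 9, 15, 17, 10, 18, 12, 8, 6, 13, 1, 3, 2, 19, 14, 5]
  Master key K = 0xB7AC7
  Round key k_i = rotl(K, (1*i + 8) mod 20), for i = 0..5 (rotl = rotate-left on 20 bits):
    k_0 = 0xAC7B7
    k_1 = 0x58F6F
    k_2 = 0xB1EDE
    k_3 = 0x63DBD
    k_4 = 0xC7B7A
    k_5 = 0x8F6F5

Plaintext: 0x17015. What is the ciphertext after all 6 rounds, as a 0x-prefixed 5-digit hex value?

0xEBA5D

s_0 = plaintext = 0x17015
s_1 = Round(s_0, k_0) = 0x0E057
s_2 = Round(s_1, k_1) = 0x5A893
s_3 = Round(s_2, k_2) = 0x52BC4
s_4 = Round(s_3, k_3) = 0xF83BF
s_5 = Round(s_4, k_4) = 0xD9705
s_6 = Round(s_5, k_5) = 0xEBA5D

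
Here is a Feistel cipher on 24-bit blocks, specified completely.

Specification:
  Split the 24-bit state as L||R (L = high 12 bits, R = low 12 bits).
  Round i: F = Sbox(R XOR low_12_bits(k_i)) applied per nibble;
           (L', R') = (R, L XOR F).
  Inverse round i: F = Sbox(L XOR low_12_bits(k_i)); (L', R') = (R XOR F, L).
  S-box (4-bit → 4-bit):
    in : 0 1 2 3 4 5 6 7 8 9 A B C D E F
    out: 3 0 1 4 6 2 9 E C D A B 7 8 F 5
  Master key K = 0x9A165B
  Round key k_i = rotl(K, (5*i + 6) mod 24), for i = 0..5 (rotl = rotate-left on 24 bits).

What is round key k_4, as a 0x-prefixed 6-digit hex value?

0x68596E

K = 0x9A165B
k_0 = rotl(K, (5*0+6) mod 24) = rotl(K, 6) = 0x8596E6
k_1 = rotl(K, (5*1+6) mod 24) = rotl(K, 11) = 0xB2DCD0
k_2 = rotl(K, (5*2+6) mod 24) = rotl(K, 16) = 0x5B9A16
k_3 = rotl(K, (5*3+6) mod 24) = rotl(K, 21) = 0x7342CB
k_4 = rotl(K, (5*4+6) mod 24) = rotl(K, 2) = 0x68596E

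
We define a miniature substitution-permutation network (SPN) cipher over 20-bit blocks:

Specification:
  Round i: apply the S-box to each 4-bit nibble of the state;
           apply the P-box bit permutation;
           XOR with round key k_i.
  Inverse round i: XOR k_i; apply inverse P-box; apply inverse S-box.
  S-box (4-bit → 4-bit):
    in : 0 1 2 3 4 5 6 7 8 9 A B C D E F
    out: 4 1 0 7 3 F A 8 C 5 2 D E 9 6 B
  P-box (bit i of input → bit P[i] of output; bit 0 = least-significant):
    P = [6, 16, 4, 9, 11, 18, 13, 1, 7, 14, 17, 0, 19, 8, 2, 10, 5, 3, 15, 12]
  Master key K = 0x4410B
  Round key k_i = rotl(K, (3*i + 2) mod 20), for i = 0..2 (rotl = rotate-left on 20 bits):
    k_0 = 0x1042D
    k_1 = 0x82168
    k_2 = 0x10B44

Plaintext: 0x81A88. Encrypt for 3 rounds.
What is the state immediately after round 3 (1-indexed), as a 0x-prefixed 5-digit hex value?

0x3FE38

s_0 = plaintext = 0x81A88
s_1 = Round(s_0, k_0) = 0x9F63F
s_2 = Round(s_1, k_1) = 0x5CE09
s_3 = Round(s_2, k_2) = 0x3FE38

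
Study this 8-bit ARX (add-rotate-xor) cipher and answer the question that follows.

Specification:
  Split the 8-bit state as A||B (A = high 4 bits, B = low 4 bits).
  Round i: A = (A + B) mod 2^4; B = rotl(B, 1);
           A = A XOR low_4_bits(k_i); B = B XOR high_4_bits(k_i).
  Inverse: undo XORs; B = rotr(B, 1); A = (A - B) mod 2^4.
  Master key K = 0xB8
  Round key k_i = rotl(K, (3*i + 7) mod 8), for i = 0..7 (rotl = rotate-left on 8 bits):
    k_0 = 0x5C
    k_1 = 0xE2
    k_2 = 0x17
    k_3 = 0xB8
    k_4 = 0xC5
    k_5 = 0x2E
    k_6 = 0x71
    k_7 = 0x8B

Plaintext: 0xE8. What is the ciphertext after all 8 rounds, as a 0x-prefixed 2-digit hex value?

0xA8

s_0 = plaintext = 0xE8
s_1 = Round(s_0, k_0) = 0xA4
s_2 = Round(s_1, k_1) = 0xC6
s_3 = Round(s_2, k_2) = 0x5D
s_4 = Round(s_3, k_3) = 0xA0
s_5 = Round(s_4, k_4) = 0xFC
s_6 = Round(s_5, k_5) = 0x5B
s_7 = Round(s_6, k_6) = 0x10
s_8 = Round(s_7, k_7) = 0xA8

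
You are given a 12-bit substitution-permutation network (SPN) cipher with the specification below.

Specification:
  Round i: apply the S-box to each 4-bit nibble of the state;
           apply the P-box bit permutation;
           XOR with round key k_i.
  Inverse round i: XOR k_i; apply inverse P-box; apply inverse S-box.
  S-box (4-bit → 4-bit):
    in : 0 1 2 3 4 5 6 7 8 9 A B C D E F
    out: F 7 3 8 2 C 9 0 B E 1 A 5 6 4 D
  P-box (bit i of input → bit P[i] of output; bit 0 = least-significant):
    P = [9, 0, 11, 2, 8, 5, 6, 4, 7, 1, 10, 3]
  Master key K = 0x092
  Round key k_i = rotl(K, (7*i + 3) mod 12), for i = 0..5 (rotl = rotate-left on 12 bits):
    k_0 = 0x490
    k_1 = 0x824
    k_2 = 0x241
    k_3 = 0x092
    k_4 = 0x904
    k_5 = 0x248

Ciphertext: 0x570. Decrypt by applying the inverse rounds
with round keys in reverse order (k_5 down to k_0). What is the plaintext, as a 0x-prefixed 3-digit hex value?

s_0 = ciphertext = 0x570
s_1 = InvRound(s_0, k_5) = 0x58A
s_2 = InvRound(s_1, k_4) = 0x075
s_3 = InvRound(s_2, k_3) = 0x2DB
s_4 = InvRound(s_3, k_2) = 0x837
s_5 = InvRound(s_4, k_1) = 0x434
s_6 = InvRound(s_5, k_0) = 0xA43

0xA43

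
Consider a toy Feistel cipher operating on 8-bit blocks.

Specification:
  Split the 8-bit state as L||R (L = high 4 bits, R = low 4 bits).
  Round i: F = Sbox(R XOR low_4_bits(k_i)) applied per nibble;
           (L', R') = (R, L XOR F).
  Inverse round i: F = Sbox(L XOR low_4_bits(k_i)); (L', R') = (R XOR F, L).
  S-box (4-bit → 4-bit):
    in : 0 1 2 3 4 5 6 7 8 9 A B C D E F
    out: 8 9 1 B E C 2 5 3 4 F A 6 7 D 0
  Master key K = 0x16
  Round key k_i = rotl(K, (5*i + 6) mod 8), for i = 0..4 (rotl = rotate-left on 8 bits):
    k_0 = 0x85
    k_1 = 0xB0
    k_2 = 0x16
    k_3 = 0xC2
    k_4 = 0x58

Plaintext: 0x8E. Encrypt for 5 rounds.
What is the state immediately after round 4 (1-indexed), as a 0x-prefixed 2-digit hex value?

s_0 = plaintext = 0x8E
s_1 = Round(s_0, k_0) = 0xE2
s_2 = Round(s_1, k_1) = 0x2F
s_3 = Round(s_2, k_2) = 0xF6
s_4 = Round(s_3, k_3) = 0x61
s_5 = Round(s_4, k_4) = 0x12

0x61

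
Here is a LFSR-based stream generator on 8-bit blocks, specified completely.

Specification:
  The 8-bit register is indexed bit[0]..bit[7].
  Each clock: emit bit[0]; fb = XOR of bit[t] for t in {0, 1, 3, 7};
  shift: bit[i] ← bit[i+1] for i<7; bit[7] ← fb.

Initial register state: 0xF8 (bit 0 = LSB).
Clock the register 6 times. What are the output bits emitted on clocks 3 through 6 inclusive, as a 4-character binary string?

0111

reg_0 = 0xF8
clock 1: out=0, reg = 0x7C
clock 2: out=0, reg = 0xBE
clock 3: out=0, reg = 0xDF
clock 4: out=1, reg = 0x6F
clock 5: out=1, reg = 0xB7
clock 6: out=1, reg = 0xDB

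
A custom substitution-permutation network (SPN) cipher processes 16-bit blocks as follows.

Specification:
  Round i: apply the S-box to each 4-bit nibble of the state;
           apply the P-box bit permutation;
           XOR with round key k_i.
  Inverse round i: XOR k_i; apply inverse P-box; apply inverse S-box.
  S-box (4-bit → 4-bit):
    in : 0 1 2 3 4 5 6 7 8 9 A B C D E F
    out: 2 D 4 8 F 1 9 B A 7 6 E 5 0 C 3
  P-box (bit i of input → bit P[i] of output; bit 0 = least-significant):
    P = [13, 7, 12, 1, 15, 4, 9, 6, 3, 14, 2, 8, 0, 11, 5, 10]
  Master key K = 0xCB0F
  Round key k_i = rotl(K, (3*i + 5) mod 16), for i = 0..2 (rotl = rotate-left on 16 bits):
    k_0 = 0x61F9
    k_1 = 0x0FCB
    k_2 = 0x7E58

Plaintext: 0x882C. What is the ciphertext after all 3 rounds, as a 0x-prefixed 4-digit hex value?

0xA22E

s_0 = plaintext = 0x882C
s_1 = Round(s_0, k_0) = 0x1EF9
s_2 = Round(s_1, k_1) = 0xBA7E
s_3 = Round(s_2, k_2) = 0xA22E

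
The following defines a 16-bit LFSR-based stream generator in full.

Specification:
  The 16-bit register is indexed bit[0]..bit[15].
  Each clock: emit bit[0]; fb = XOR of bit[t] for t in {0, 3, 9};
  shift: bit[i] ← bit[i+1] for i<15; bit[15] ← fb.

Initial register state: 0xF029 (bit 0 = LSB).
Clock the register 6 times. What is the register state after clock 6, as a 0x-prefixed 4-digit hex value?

reg_0 = 0xF029
clock 1: out=1, reg = 0x7814
clock 2: out=0, reg = 0x3C0A
clock 3: out=0, reg = 0x9E05
clock 4: out=1, reg = 0x4F02
clock 5: out=0, reg = 0xA781
clock 6: out=1, reg = 0x53C0

0x53C0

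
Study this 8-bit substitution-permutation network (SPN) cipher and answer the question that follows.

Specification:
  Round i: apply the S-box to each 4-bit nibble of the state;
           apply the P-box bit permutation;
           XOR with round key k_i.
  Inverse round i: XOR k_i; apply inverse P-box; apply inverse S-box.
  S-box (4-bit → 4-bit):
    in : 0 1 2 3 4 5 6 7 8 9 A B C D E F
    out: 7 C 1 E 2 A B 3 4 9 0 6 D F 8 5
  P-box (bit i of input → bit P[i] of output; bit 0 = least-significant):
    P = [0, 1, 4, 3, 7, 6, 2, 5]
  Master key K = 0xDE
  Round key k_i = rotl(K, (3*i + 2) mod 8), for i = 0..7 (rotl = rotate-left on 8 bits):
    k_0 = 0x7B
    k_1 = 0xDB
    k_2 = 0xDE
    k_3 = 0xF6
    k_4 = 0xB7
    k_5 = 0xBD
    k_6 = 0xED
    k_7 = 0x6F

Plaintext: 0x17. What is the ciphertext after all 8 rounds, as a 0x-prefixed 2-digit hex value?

0x7A

s_0 = plaintext = 0x17
s_1 = Round(s_0, k_0) = 0x5C
s_2 = Round(s_1, k_1) = 0xA2
s_3 = Round(s_2, k_2) = 0xDF
s_4 = Round(s_3, k_3) = 0x03
s_5 = Round(s_4, k_4) = 0x69
s_6 = Round(s_5, k_5) = 0x54
s_7 = Round(s_6, k_6) = 0x8F
s_8 = Round(s_7, k_7) = 0x7A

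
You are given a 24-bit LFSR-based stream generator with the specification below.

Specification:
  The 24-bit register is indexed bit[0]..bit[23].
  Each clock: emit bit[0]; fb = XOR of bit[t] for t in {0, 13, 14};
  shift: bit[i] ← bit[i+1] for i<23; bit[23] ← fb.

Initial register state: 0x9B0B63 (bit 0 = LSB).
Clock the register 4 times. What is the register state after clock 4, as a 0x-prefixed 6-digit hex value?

0x79B0B6

reg_0 = 0x9B0B63
clock 1: out=1, reg = 0xCD85B1
clock 2: out=1, reg = 0xE6C2D8
clock 3: out=0, reg = 0xF3616C
clock 4: out=0, reg = 0x79B0B6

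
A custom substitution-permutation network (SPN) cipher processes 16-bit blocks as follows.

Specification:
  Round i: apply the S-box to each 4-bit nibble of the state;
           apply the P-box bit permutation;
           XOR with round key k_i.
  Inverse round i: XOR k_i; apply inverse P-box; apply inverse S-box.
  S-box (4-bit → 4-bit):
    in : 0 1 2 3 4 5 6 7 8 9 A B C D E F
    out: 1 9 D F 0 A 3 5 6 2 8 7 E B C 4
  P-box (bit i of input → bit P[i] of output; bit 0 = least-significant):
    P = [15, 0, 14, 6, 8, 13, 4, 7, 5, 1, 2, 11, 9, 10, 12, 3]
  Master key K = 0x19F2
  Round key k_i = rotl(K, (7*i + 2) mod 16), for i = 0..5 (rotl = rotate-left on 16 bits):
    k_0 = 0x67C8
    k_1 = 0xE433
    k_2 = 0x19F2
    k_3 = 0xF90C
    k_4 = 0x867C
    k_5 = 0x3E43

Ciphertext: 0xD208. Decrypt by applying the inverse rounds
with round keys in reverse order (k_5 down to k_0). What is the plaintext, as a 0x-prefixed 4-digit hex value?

s_0 = ciphertext = 0xD208
s_1 = InvRound(s_0, k_5) = 0x5593
s_2 = InvRound(s_1, k_4) = 0x2B13
s_3 = InvRound(s_2, k_3) = 0x28FB
s_4 = InvRound(s_3, k_2) = 0xE469
s_5 = InvRound(s_4, k_1) = 0xA9FA
s_6 = InvRound(s_5, k_0) = 0x6DF7

0x6DF7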